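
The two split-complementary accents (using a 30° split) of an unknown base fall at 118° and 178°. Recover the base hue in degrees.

328°

The accents sit 30° either side of the complement, so the complement is their short-arc midpoint on the wheel.
Short-arc midpoint of 118° and 178°: 148°.
Base is 180° from the complement: 148 − 180 = -32 → -32 + 360 = 328°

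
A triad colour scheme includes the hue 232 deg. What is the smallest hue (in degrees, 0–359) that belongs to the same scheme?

A triad places three hues 120° apart.
The full set through 232° is {112°, 232°, 352°}.

112°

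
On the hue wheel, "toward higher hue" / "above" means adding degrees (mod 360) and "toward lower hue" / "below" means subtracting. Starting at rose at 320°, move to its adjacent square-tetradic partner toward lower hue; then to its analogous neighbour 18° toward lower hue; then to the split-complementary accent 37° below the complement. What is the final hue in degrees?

355°

320 − 90 = 230°   (square ↓)
230 − 18 = 212°   (analog 18° ↓)
212 + 143 = 355°   (split-comp 37° ↓)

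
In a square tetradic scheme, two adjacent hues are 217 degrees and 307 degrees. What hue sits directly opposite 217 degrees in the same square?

A square tetradic scheme places four hues 90° apart; opposite corners are 180° apart.
217 + 180 = 397 → 397 − 360 = 37°

37°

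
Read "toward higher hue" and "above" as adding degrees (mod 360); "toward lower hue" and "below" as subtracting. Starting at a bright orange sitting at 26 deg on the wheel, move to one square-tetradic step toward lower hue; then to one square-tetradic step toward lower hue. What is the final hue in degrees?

26 − 90 = -64 → -64 + 360 = 296°   (square ↓)
296 − 90 = 206°   (square ↓)

206°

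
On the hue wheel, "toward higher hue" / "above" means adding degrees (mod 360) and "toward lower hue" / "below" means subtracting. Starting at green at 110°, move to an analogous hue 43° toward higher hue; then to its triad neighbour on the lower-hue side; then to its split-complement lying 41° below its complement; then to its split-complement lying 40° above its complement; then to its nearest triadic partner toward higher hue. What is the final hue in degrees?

152°

+43° (analog 43° ↑): 110 + 43 = 153°
−120° (triadic ↓): 153 − 120 = 33°
+139° (split-comp 41° ↓): 33 + 139 = 172°
+220° (split-comp 40° ↑): 172 + 220 = 392 → 392 − 360 = 32°
+120° (triadic ↑): 32 + 120 = 152°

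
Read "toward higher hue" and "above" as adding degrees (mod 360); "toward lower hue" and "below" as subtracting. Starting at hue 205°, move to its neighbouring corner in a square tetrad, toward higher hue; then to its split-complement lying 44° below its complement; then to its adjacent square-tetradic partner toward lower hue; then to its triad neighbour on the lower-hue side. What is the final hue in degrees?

221°

205 + 90 = 295°   (square ↑)
295 + 136 = 431 → 431 − 360 = 71°   (split-comp 44° ↓)
71 − 90 = -19 → -19 + 360 = 341°   (square ↓)
341 − 120 = 221°   (triadic ↓)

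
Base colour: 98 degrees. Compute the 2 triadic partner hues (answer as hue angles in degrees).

218° and 338°

A triad places three hues 120° apart.
98 + 120 = 218°
98 + 240 = 338°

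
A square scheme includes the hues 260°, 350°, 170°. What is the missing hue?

A square tetradic scheme places four hues every 90°.
The full set through 170° is {80°, 170°, 260°, 350°}.
Given {170°, 260°, 350°}, the missing hue is 80°.

80°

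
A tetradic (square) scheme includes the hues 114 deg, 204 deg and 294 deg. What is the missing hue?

A square tetradic scheme places four hues every 90°.
The full set through 114° is {24°, 114°, 204°, 294°}.
Given {114°, 204°, 294°}, the missing hue is 24°.

24°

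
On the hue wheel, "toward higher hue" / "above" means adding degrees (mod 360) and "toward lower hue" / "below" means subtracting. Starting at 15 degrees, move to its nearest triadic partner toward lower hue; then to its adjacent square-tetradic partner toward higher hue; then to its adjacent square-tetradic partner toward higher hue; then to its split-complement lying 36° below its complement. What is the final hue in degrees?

−120° (triadic ↓): 15 − 120 = -105 → -105 + 360 = 255°
+90° (square ↑): 255 + 90 = 345°
+90° (square ↑): 345 + 90 = 435 → 435 − 360 = 75°
+144° (split-comp 36° ↓): 75 + 144 = 219°

219°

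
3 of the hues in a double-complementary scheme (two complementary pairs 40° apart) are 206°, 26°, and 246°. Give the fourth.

66°

A rectangular tetradic uses two complementary pairs 40° apart: offsets 0°, 40°, 180°, 220°.
Among {26°, 206°, 246°}, 206° and 26° are a 180° pair.
The remaining hue 246° needs its own complement: 246 + 180 = 426 → 426 − 360 = 66°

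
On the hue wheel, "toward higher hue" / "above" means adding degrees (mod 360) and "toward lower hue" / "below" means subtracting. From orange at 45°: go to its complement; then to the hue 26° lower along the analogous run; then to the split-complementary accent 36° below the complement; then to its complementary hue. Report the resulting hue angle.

complement +180°: 45 + 180 = 225°
analog 26° ↓ −26°: 225 − 26 = 199°
split-comp 36° ↓ +144°: 199 + 144 = 343°
complement +180°: 343 + 180 = 523 → 523 − 360 = 163°

163°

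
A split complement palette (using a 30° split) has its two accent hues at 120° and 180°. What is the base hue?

The accents sit 30° either side of the complement, so the complement is their short-arc midpoint on the wheel.
Short-arc midpoint of 120° and 180°: 150°.
Base is 180° from the complement: 150 − 180 = -30 → -30 + 360 = 330°

330°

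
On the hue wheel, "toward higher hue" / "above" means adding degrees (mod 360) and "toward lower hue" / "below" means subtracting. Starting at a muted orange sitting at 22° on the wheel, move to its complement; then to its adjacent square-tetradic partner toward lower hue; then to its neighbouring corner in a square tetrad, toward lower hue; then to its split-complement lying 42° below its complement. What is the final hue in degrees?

complement +180°: 22 + 180 = 202°
square ↓ −90°: 202 − 90 = 112°
square ↓ −90°: 112 − 90 = 22°
split-comp 42° ↓ +138°: 22 + 138 = 160°

160°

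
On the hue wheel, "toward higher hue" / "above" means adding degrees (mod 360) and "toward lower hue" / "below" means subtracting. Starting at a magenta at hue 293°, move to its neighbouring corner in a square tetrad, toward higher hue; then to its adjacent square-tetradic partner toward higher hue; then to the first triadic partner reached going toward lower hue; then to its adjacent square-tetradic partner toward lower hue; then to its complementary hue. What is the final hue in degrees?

83°

+90° (square ↑): 293 + 90 = 383 → 383 − 360 = 23°
+90° (square ↑): 23 + 90 = 113°
−120° (triadic ↓): 113 − 120 = -7 → -7 + 360 = 353°
−90° (square ↓): 353 − 90 = 263°
+180° (complement): 263 + 180 = 443 → 443 − 360 = 83°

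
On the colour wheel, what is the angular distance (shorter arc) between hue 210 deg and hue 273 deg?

|210 − 273| = 63.
63 ≤ 180, so the shorter arc is 63°.

63°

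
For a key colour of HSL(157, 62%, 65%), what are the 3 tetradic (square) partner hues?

A square tetradic scheme places four hues every 90°.
157 + 90 = 247°
157 + 180 = 337°
157 + 270 = 427 → 427 − 360 = 67°

247°, 337°, 67°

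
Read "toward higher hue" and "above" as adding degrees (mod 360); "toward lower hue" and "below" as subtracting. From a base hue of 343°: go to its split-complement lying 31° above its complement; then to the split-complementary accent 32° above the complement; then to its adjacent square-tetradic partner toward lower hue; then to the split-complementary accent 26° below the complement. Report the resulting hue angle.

split-comp 31° ↑ +211°: 343 + 211 = 554 → 554 − 360 = 194°
split-comp 32° ↑ +212°: 194 + 212 = 406 → 406 − 360 = 46°
square ↓ −90°: 46 − 90 = -44 → -44 + 360 = 316°
split-comp 26° ↓ +154°: 316 + 154 = 470 → 470 − 360 = 110°

110°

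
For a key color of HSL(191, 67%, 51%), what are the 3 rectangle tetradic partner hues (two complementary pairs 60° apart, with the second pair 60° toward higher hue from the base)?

A rectangular tetradic uses two complementary pairs 60° apart: offsets 0°, 60°, 180°, 240°.
191 + 60 = 251°
191 + 180 = 371 → 371 − 360 = 11°
191 + 240 = 431 → 431 − 360 = 71°

251°, 11°, and 71°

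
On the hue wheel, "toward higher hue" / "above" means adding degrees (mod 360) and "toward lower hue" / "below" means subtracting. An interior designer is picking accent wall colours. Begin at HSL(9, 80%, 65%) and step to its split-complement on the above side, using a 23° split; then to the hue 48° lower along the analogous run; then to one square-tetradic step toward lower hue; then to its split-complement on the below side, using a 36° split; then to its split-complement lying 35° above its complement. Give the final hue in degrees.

73°

split-comp 23° ↑ +203°: 9 + 203 = 212°
analog 48° ↓ −48°: 212 − 48 = 164°
square ↓ −90°: 164 − 90 = 74°
split-comp 36° ↓ +144°: 74 + 144 = 218°
split-comp 35° ↑ +215°: 218 + 215 = 433 → 433 − 360 = 73°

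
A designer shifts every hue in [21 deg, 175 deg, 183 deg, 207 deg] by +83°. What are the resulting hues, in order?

104°, 258°, 266°, 290°

21 + 83 = 104°
175 + 83 = 258°
183 + 83 = 266°
207 + 83 = 290°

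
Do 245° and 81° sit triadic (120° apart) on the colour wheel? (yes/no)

Angular distance: |245 − 81| = 164 = 164°.
Triadic (120° apart) requires 120°.

no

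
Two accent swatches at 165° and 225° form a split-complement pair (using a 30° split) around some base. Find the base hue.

The accents sit 30° either side of the complement, so the complement is their short-arc midpoint on the wheel.
Short-arc midpoint of 165° and 225°: 195°.
Base is 180° from the complement: 195 − 180 = 15°

15°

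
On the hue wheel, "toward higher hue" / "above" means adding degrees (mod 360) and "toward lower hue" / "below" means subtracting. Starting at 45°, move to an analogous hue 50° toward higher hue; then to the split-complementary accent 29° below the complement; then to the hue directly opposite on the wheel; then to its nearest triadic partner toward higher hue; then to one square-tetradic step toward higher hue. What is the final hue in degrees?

276°

45 + 50 = 95°   (analog 50° ↑)
95 + 151 = 246°   (split-comp 29° ↓)
246 + 180 = 426 → 426 − 360 = 66°   (complement)
66 + 120 = 186°   (triadic ↑)
186 + 90 = 276°   (square ↑)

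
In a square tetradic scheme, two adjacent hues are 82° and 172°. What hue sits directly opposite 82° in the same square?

262°

A square tetradic scheme places four hues 90° apart; opposite corners are 180° apart.
82 + 180 = 262°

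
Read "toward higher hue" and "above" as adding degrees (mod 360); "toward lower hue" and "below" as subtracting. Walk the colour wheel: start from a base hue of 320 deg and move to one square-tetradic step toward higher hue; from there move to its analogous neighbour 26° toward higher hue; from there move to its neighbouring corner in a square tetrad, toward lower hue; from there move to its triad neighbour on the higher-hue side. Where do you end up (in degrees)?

106°

square ↑ +90°: 320 + 90 = 410 → 410 − 360 = 50°
analog 26° ↑ +26°: 50 + 26 = 76°
square ↓ −90°: 76 − 90 = -14 → -14 + 360 = 346°
triadic ↑ +120°: 346 + 120 = 466 → 466 − 360 = 106°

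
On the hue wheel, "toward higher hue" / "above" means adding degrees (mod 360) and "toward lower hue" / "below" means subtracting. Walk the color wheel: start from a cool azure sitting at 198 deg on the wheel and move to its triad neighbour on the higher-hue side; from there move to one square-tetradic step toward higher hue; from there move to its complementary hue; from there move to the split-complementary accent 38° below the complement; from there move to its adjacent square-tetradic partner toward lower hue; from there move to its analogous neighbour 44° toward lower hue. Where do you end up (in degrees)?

198 + 120 = 318°   (triadic ↑)
318 + 90 = 408 → 408 − 360 = 48°   (square ↑)
48 + 180 = 228°   (complement)
228 + 142 = 370 → 370 − 360 = 10°   (split-comp 38° ↓)
10 − 90 = -80 → -80 + 360 = 280°   (square ↓)
280 − 44 = 236°   (analog 44° ↓)

236°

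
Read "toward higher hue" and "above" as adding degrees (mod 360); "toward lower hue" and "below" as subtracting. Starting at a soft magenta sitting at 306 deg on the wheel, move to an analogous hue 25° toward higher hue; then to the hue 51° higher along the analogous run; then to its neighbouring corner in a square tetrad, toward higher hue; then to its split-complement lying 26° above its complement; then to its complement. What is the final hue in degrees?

138°

306 + 25 = 331°   (analog 25° ↑)
331 + 51 = 382 → 382 − 360 = 22°   (analog 51° ↑)
22 + 90 = 112°   (square ↑)
112 + 206 = 318°   (split-comp 26° ↑)
318 + 180 = 498 → 498 − 360 = 138°   (complement)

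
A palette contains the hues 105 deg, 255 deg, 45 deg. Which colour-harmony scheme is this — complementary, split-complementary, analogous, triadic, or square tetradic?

Sort the hues: 45°, 105°, 255°.
Successive gaps around the wheel: 60°, 150°, 150°.
Two 150° gaps and one 60° gap — a base hue opposite a pair of accents 30° either side of its complement — is the split-complementary pattern.

split-complementary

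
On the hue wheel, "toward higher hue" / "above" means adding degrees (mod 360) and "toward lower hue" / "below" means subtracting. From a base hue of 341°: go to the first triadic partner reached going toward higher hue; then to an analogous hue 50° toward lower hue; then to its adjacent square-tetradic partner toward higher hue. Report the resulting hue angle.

triadic ↑ +120°: 341 + 120 = 461 → 461 − 360 = 101°
analog 50° ↓ −50°: 101 − 50 = 51°
square ↑ +90°: 51 + 90 = 141°

141°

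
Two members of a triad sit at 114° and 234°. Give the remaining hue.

354°

A triad spaces three hues 120° apart.
The full set is {114°, 234°, 354°}.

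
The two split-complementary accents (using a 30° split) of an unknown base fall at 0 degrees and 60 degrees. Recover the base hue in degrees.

The accents sit 30° either side of the complement, so the complement is their short-arc midpoint on the wheel.
Short-arc midpoint of 0° and 60°: 30°.
Base is 180° from the complement: 30 − 180 = -150 → -150 + 360 = 210°

210°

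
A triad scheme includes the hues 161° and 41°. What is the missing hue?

281°

A triad places three hues 120° apart.
The full set through 41° is {41°, 161°, 281°}.
Given {41°, 161°}, the missing hue is 281°.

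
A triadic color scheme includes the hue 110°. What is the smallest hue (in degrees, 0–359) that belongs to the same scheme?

110°

A triad places three hues 120° apart.
The full set through 110° is {110°, 230°, 350°}.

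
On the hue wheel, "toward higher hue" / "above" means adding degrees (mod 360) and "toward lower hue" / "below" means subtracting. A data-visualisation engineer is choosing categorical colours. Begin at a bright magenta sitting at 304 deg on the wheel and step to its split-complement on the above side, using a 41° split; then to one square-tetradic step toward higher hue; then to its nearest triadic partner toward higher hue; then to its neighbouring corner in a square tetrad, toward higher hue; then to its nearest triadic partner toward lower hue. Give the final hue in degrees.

split-comp 41° ↑ +221°: 304 + 221 = 525 → 525 − 360 = 165°
square ↑ +90°: 165 + 90 = 255°
triadic ↑ +120°: 255 + 120 = 375 → 375 − 360 = 15°
square ↑ +90°: 15 + 90 = 105°
triadic ↓ −120°: 105 − 120 = -15 → -15 + 360 = 345°

345°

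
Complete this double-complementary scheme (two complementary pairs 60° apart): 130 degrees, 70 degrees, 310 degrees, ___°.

250°

A rectangular tetradic uses two complementary pairs 60° apart: offsets 0°, 60°, 180°, 240°.
Among {70°, 130°, 310°}, 310° and 130° are a 180° pair.
The remaining hue 70° needs its own complement: 70 + 180 = 250°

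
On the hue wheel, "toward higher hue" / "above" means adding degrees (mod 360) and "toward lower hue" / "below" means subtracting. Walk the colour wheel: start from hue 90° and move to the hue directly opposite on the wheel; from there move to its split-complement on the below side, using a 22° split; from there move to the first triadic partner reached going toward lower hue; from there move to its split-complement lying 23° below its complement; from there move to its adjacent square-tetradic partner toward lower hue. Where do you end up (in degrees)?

+180° (complement): 90 + 180 = 270°
+158° (split-comp 22° ↓): 270 + 158 = 428 → 428 − 360 = 68°
−120° (triadic ↓): 68 − 120 = -52 → -52 + 360 = 308°
+157° (split-comp 23° ↓): 308 + 157 = 465 → 465 − 360 = 105°
−90° (square ↓): 105 − 90 = 15°

15°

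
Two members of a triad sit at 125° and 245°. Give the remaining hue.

A triad spaces three hues 120° apart.
The full set is {5°, 125°, 245°}.

5°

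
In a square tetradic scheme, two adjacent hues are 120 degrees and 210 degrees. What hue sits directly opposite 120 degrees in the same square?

300°

A square tetradic scheme places four hues 90° apart; opposite corners are 180° apart.
120 + 180 = 300°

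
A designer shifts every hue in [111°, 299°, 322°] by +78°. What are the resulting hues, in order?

111 + 78 = 189°
299 + 78 = 377 → 377 − 360 = 17°
322 + 78 = 400 → 400 − 360 = 40°

189°, 17°, 40°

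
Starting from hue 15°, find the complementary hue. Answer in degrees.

195°

The complement sits 180° across the wheel.
15 + 180 = 195°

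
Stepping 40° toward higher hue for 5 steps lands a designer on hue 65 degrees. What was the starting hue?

5 steps of 40° (toward higher hue) give a net shift of +200°.
Start = end − shift: 65 − 200 = -135 → -135 + 360 = 225°

225°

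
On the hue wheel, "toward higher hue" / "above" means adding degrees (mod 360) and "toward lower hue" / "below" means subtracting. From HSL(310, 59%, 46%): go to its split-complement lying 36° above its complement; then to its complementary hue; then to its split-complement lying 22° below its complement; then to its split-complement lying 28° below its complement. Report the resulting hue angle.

296°

+216° (split-comp 36° ↑): 310 + 216 = 526 → 526 − 360 = 166°
+180° (complement): 166 + 180 = 346°
+158° (split-comp 22° ↓): 346 + 158 = 504 → 504 − 360 = 144°
+152° (split-comp 28° ↓): 144 + 152 = 296°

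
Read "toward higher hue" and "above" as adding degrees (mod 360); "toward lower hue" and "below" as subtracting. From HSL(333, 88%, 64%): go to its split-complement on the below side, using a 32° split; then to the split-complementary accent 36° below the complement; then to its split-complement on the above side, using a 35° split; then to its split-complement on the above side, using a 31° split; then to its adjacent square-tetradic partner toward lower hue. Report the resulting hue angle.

241°

split-comp 32° ↓ +148°: 333 + 148 = 481 → 481 − 360 = 121°
split-comp 36° ↓ +144°: 121 + 144 = 265°
split-comp 35° ↑ +215°: 265 + 215 = 480 → 480 − 360 = 120°
split-comp 31° ↑ +211°: 120 + 211 = 331°
square ↓ −90°: 331 − 90 = 241°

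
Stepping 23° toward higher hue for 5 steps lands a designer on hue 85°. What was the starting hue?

5 steps of 23° (toward higher hue) give a net shift of +115°.
Start = end − shift: 85 − 115 = -30 → -30 + 360 = 330°

330°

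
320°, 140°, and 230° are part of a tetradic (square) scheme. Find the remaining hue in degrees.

A square tetradic scheme places four hues every 90°.
The full set through 140° is {50°, 140°, 230°, 320°}.
Given {140°, 230°, 320°}, the missing hue is 50°.

50°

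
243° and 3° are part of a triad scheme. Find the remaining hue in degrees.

123°

A triad places three hues 120° apart.
The full set through 3° is {3°, 123°, 243°}.
Given {3°, 243°}, the missing hue is 123°.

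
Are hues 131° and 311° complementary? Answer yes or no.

yes

Angular distance: |131 − 311| = 180 = 180°.
Complementary requires 180°.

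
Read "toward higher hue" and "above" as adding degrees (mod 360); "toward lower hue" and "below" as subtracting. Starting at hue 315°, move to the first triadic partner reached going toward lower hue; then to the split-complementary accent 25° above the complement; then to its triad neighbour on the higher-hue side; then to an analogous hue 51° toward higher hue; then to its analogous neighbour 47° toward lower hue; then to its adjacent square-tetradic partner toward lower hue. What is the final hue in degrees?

triadic ↓ −120°: 315 − 120 = 195°
split-comp 25° ↑ +205°: 195 + 205 = 400 → 400 − 360 = 40°
triadic ↑ +120°: 40 + 120 = 160°
analog 51° ↑ +51°: 160 + 51 = 211°
analog 47° ↓ −47°: 211 − 47 = 164°
square ↓ −90°: 164 − 90 = 74°

74°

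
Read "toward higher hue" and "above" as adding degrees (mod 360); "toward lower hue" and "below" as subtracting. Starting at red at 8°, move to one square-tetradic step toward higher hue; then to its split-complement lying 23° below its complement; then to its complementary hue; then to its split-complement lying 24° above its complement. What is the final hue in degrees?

8 + 90 = 98°   (square ↑)
98 + 157 = 255°   (split-comp 23° ↓)
255 + 180 = 435 → 435 − 360 = 75°   (complement)
75 + 204 = 279°   (split-comp 24° ↑)

279°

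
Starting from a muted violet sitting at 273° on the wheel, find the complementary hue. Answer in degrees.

93°

The complement sits 180° across the wheel.
273 + 180 = 453 → 453 − 360 = 93°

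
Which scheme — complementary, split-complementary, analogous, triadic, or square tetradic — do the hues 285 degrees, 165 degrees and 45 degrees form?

Sort the hues: 45°, 165°, 285°.
Successive gaps around the wheel: 120°, 120°, 120°.
Three hues equally spaced 120° apart form a triad.

triadic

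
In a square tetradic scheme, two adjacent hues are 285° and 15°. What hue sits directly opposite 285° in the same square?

105°

A square tetradic scheme places four hues 90° apart; opposite corners are 180° apart.
285 + 180 = 465 → 465 − 360 = 105°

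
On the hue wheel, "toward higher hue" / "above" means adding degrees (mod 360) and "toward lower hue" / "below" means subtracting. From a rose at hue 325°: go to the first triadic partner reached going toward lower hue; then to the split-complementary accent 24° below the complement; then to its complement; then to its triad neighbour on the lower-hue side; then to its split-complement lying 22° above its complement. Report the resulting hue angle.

263°

325 − 120 = 205°   (triadic ↓)
205 + 156 = 361 → 361 − 360 = 1°   (split-comp 24° ↓)
1 + 180 = 181°   (complement)
181 − 120 = 61°   (triadic ↓)
61 + 202 = 263°   (split-comp 22° ↑)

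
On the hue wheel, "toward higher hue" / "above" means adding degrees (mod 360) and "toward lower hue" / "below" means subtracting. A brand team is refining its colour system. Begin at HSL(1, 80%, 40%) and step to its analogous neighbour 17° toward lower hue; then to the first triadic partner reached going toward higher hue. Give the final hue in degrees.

−17° (analog 17° ↓): 1 − 17 = -16 → -16 + 360 = 344°
+120° (triadic ↑): 344 + 120 = 464 → 464 − 360 = 104°

104°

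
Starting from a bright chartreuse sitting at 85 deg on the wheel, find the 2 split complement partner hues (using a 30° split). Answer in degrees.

Split-complementary hues sit 30° either side of the complement.
Complement of 85 deg: 85 + 180 = 265°
265 − 30 = 235°
265 + 30 = 295°

235° and 295°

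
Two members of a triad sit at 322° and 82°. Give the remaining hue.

A triad spaces three hues 120° apart.
The full set is {82°, 202°, 322°}.

202°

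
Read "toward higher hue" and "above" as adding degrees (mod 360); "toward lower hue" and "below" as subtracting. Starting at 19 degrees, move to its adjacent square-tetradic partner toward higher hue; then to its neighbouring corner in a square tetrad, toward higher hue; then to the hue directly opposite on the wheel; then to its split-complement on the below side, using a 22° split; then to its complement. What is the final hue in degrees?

357°

square ↑ +90°: 19 + 90 = 109°
square ↑ +90°: 109 + 90 = 199°
complement +180°: 199 + 180 = 379 → 379 − 360 = 19°
split-comp 22° ↓ +158°: 19 + 158 = 177°
complement +180°: 177 + 180 = 357°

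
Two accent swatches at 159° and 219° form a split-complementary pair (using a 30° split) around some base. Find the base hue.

9°

The accents sit 30° either side of the complement, so the complement is their short-arc midpoint on the wheel.
Short-arc midpoint of 159° and 219°: 189°.
Base is 180° from the complement: 189 − 180 = 9°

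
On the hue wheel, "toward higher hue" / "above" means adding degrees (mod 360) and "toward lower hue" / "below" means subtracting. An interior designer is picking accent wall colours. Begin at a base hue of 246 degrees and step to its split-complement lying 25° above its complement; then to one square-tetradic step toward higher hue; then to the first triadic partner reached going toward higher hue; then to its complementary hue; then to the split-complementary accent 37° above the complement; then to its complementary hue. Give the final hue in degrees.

split-comp 25° ↑ +205°: 246 + 205 = 451 → 451 − 360 = 91°
square ↑ +90°: 91 + 90 = 181°
triadic ↑ +120°: 181 + 120 = 301°
complement +180°: 301 + 180 = 481 → 481 − 360 = 121°
split-comp 37° ↑ +217°: 121 + 217 = 338°
complement +180°: 338 + 180 = 518 → 518 − 360 = 158°

158°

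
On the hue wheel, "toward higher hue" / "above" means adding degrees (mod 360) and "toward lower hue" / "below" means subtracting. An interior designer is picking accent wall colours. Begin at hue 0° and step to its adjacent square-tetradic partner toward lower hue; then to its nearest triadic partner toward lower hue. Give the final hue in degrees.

−90° (square ↓): 0 − 90 = -90 → -90 + 360 = 270°
−120° (triadic ↓): 270 − 120 = 150°

150°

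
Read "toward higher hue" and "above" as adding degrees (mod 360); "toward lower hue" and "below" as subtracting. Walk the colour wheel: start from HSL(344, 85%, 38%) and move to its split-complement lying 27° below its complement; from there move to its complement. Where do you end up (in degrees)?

317°

+153° (split-comp 27° ↓): 344 + 153 = 497 → 497 − 360 = 137°
+180° (complement): 137 + 180 = 317°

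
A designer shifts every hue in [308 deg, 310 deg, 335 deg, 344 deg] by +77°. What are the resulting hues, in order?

25°, 27°, 52°, 61°

308 + 77 = 385 → 385 − 360 = 25°
310 + 77 = 387 → 387 − 360 = 27°
335 + 77 = 412 → 412 − 360 = 52°
344 + 77 = 421 → 421 − 360 = 61°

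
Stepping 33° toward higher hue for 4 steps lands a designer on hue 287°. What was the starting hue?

155°

4 steps of 33° (toward higher hue) give a net shift of +132°.
Start = end − shift: 287 − 132 = 155°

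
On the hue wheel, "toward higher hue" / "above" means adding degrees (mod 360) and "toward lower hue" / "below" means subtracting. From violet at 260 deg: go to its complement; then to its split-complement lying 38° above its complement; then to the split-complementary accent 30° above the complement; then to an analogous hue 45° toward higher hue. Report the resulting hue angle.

193°

complement +180°: 260 + 180 = 440 → 440 − 360 = 80°
split-comp 38° ↑ +218°: 80 + 218 = 298°
split-comp 30° ↑ +210°: 298 + 210 = 508 → 508 − 360 = 148°
analog 45° ↑ +45°: 148 + 45 = 193°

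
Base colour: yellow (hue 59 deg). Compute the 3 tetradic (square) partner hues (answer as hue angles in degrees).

59 + 90 = 149°
59 + 180 = 239°
59 + 270 = 329°

149°, 239°, and 329°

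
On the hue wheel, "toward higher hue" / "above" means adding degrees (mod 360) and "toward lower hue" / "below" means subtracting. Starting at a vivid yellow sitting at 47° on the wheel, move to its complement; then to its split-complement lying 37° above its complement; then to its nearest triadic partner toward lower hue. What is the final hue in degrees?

+180° (complement): 47 + 180 = 227°
+217° (split-comp 37° ↑): 227 + 217 = 444 → 444 − 360 = 84°
−120° (triadic ↓): 84 − 120 = -36 → -36 + 360 = 324°

324°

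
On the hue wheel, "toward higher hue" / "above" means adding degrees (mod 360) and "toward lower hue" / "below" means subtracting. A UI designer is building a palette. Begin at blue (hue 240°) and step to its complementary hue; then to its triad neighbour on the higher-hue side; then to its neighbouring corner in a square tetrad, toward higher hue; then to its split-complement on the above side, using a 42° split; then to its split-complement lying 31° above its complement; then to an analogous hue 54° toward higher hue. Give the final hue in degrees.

+180° (complement): 240 + 180 = 420 → 420 − 360 = 60°
+120° (triadic ↑): 60 + 120 = 180°
+90° (square ↑): 180 + 90 = 270°
+222° (split-comp 42° ↑): 270 + 222 = 492 → 492 − 360 = 132°
+211° (split-comp 31° ↑): 132 + 211 = 343°
+54° (analog 54° ↑): 343 + 54 = 397 → 397 − 360 = 37°

37°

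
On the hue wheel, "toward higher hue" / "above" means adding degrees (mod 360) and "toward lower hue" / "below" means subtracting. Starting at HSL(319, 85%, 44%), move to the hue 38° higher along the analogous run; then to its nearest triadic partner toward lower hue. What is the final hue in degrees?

237°

analog 38° ↑ +38°: 319 + 38 = 357°
triadic ↓ −120°: 357 − 120 = 237°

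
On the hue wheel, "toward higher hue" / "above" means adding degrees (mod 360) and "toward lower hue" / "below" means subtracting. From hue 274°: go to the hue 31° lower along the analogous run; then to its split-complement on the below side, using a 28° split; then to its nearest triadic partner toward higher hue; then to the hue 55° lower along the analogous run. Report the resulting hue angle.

analog 31° ↓ −31°: 274 − 31 = 243°
split-comp 28° ↓ +152°: 243 + 152 = 395 → 395 − 360 = 35°
triadic ↑ +120°: 35 + 120 = 155°
analog 55° ↓ −55°: 155 − 55 = 100°

100°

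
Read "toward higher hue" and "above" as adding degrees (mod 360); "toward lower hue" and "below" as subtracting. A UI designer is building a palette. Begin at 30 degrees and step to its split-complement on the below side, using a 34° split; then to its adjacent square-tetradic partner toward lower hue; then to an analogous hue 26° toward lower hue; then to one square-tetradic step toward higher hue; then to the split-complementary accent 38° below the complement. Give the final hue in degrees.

split-comp 34° ↓ +146°: 30 + 146 = 176°
square ↓ −90°: 176 − 90 = 86°
analog 26° ↓ −26°: 86 − 26 = 60°
square ↑ +90°: 60 + 90 = 150°
split-comp 38° ↓ +142°: 150 + 142 = 292°

292°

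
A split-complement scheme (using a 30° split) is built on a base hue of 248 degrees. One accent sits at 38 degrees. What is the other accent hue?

98°

Split-complementary hues sit 30° either side of the complement.
Complement of the base 248°: 248 + 180 = 428 → 428 − 360 = 68°
The given accent 38° is 30° one side of 68°; the other accent sits 30° the other side: 68 + 30 = 98°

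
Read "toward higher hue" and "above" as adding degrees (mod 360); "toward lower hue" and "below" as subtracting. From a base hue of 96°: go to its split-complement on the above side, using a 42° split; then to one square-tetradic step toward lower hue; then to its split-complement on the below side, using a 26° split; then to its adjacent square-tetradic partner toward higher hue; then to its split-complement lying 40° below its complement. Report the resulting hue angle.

252°

96 + 222 = 318°   (split-comp 42° ↑)
318 − 90 = 228°   (square ↓)
228 + 154 = 382 → 382 − 360 = 22°   (split-comp 26° ↓)
22 + 90 = 112°   (square ↑)
112 + 140 = 252°   (split-comp 40° ↓)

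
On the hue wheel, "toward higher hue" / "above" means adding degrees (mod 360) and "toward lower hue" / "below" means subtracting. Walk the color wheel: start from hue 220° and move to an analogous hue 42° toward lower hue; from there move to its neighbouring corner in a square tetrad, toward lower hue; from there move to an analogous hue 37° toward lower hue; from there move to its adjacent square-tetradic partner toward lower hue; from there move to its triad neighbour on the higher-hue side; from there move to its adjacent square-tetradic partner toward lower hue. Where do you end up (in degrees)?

220 − 42 = 178°   (analog 42° ↓)
178 − 90 = 88°   (square ↓)
88 − 37 = 51°   (analog 37° ↓)
51 − 90 = -39 → -39 + 360 = 321°   (square ↓)
321 + 120 = 441 → 441 − 360 = 81°   (triadic ↑)
81 − 90 = -9 → -9 + 360 = 351°   (square ↓)

351°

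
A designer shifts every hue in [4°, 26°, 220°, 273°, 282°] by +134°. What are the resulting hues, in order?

138°, 160°, 354°, 47°, 56°

4 + 134 = 138°
26 + 134 = 160°
220 + 134 = 354°
273 + 134 = 407 → 407 − 360 = 47°
282 + 134 = 416 → 416 − 360 = 56°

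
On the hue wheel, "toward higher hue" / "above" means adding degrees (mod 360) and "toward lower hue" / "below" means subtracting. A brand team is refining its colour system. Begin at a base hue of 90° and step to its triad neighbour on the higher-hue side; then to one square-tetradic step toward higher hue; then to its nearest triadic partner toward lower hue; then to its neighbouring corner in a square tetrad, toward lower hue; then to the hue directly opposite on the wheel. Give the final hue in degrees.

90 + 120 = 210°   (triadic ↑)
210 + 90 = 300°   (square ↑)
300 − 120 = 180°   (triadic ↓)
180 − 90 = 90°   (square ↓)
90 + 180 = 270°   (complement)

270°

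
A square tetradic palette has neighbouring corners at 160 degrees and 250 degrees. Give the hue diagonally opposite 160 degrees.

A square tetradic scheme places four hues 90° apart; opposite corners are 180° apart.
160 + 180 = 340°

340°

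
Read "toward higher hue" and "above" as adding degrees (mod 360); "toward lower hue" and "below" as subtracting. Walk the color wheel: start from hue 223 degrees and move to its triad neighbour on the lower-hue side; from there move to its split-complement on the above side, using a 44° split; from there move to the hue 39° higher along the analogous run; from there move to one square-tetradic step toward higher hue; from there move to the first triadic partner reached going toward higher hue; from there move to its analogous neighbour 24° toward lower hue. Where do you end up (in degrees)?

192°

triadic ↓ −120°: 223 − 120 = 103°
split-comp 44° ↑ +224°: 103 + 224 = 327°
analog 39° ↑ +39°: 327 + 39 = 366 → 366 − 360 = 6°
square ↑ +90°: 6 + 90 = 96°
triadic ↑ +120°: 96 + 120 = 216°
analog 24° ↓ −24°: 216 − 24 = 192°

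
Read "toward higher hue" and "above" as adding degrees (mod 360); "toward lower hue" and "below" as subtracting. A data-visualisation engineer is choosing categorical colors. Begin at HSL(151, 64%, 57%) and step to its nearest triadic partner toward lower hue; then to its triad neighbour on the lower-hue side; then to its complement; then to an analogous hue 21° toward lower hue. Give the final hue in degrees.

70°

151 − 120 = 31°   (triadic ↓)
31 − 120 = -89 → -89 + 360 = 271°   (triadic ↓)
271 + 180 = 451 → 451 − 360 = 91°   (complement)
91 − 21 = 70°   (analog 21° ↓)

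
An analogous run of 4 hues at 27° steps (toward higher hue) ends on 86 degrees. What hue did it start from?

3 steps of 27° (toward higher hue) give a net shift of +81°.
Start = end − shift: 86 − 81 = 5°

5°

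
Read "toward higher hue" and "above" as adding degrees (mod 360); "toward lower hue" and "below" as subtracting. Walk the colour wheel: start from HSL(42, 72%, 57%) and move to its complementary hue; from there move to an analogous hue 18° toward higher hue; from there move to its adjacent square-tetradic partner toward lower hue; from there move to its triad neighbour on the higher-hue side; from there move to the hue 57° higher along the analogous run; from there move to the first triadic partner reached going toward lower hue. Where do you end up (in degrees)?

complement +180°: 42 + 180 = 222°
analog 18° ↑ +18°: 222 + 18 = 240°
square ↓ −90°: 240 − 90 = 150°
triadic ↑ +120°: 150 + 120 = 270°
analog 57° ↑ +57°: 270 + 57 = 327°
triadic ↓ −120°: 327 − 120 = 207°

207°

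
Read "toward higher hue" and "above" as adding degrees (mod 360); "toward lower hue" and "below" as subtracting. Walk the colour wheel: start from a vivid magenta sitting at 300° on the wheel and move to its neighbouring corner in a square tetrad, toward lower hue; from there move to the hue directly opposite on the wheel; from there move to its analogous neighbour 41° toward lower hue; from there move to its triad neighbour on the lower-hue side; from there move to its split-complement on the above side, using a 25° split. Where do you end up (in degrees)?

74°

square ↓ −90°: 300 − 90 = 210°
complement +180°: 210 + 180 = 390 → 390 − 360 = 30°
analog 41° ↓ −41°: 30 − 41 = -11 → -11 + 360 = 349°
triadic ↓ −120°: 349 − 120 = 229°
split-comp 25° ↑ +205°: 229 + 205 = 434 → 434 − 360 = 74°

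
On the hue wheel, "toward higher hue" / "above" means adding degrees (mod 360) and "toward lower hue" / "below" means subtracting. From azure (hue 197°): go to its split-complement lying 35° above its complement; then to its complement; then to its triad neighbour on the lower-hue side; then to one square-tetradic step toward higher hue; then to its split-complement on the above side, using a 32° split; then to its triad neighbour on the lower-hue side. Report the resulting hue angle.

294°

+215° (split-comp 35° ↑): 197 + 215 = 412 → 412 − 360 = 52°
+180° (complement): 52 + 180 = 232°
−120° (triadic ↓): 232 − 120 = 112°
+90° (square ↑): 112 + 90 = 202°
+212° (split-comp 32° ↑): 202 + 212 = 414 → 414 − 360 = 54°
−120° (triadic ↓): 54 − 120 = -66 → -66 + 360 = 294°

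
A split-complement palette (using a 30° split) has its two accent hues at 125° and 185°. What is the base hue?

The accents sit 30° either side of the complement, so the complement is their short-arc midpoint on the wheel.
Short-arc midpoint of 125° and 185°: 155°.
Base is 180° from the complement: 155 − 180 = -25 → -25 + 360 = 335°

335°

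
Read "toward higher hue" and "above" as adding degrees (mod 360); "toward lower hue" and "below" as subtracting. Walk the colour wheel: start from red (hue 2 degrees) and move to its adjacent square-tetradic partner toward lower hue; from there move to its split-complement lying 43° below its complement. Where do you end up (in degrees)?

49°

−90° (square ↓): 2 − 90 = -88 → -88 + 360 = 272°
+137° (split-comp 43° ↓): 272 + 137 = 409 → 409 − 360 = 49°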